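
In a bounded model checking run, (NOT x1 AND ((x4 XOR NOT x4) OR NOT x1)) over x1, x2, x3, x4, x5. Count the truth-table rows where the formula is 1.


Formula: (NOT x1 AND ((x4 XOR NOT x4) OR NOT x1)) over 5 vars (32 rows)
Evaluate each row (x1, x2, x3, x4, x5 as bits, MSB first):
  row 0 [00000]: (NOT 0 AND ((0 XOR NOT 0) OR NOT 0)) -> 1
  row 1 [00001]: (NOT 0 AND ((0 XOR NOT 0) OR NOT 0)) -> 1
  row 2 [00010]: (NOT 0 AND ((1 XOR NOT 1) OR NOT 0)) -> 1
  row 3 [00011]: (NOT 0 AND ((1 XOR NOT 1) OR NOT 0)) -> 1
  row 4 [00100]: (NOT 0 AND ((0 XOR NOT 0) OR NOT 0)) -> 1
  row 5 [00101]: (NOT 0 AND ((0 XOR NOT 0) OR NOT 0)) -> 1
  row 6 [00110]: (NOT 0 AND ((1 XOR NOT 1) OR NOT 0)) -> 1
  row 7 [00111]: (NOT 0 AND ((1 XOR NOT 1) OR NOT 0)) -> 1
  row 8 [01000]: (NOT 0 AND ((0 XOR NOT 0) OR NOT 0)) -> 1
  row 9 [01001]: (NOT 0 AND ((0 XOR NOT 0) OR NOT 0)) -> 1
  row 10 [01010]: (NOT 0 AND ((1 XOR NOT 1) OR NOT 0)) -> 1
  row 11 [01011]: (NOT 0 AND ((1 XOR NOT 1) OR NOT 0)) -> 1
  row 12 [01100]: (NOT 0 AND ((0 XOR NOT 0) OR NOT 0)) -> 1
  row 13 [01101]: (NOT 0 AND ((0 XOR NOT 0) OR NOT 0)) -> 1
  row 14 [01110]: (NOT 0 AND ((1 XOR NOT 1) OR NOT 0)) -> 1
  row 15 [01111]: (NOT 0 AND ((1 XOR NOT 1) OR NOT 0)) -> 1
  row 16 [10000]: (NOT 1 AND ((0 XOR NOT 0) OR NOT 1)) -> 0
  row 17 [10001]: (NOT 1 AND ((0 XOR NOT 0) OR NOT 1)) -> 0
  row 18 [10010]: (NOT 1 AND ((1 XOR NOT 1) OR NOT 1)) -> 0
  row 19 [10011]: (NOT 1 AND ((1 XOR NOT 1) OR NOT 1)) -> 0
  row 20 [10100]: (NOT 1 AND ((0 XOR NOT 0) OR NOT 1)) -> 0
  row 21 [10101]: (NOT 1 AND ((0 XOR NOT 0) OR NOT 1)) -> 0
  row 22 [10110]: (NOT 1 AND ((1 XOR NOT 1) OR NOT 1)) -> 0
  row 23 [10111]: (NOT 1 AND ((1 XOR NOT 1) OR NOT 1)) -> 0
  row 24 [11000]: (NOT 1 AND ((0 XOR NOT 0) OR NOT 1)) -> 0
  row 25 [11001]: (NOT 1 AND ((0 XOR NOT 0) OR NOT 1)) -> 0
  row 26 [11010]: (NOT 1 AND ((1 XOR NOT 1) OR NOT 1)) -> 0
  row 27 [11011]: (NOT 1 AND ((1 XOR NOT 1) OR NOT 1)) -> 0
  row 28 [11100]: (NOT 1 AND ((0 XOR NOT 0) OR NOT 1)) -> 0
  row 29 [11101]: (NOT 1 AND ((0 XOR NOT 0) OR NOT 1)) -> 0
  row 30 [11110]: (NOT 1 AND ((1 XOR NOT 1) OR NOT 1)) -> 0
  row 31 [11111]: (NOT 1 AND ((1 XOR NOT 1) OR NOT 1)) -> 0
Full result column, 8 rows per line (x1,x2 fixed per line; x3,x4,x5 runs 000..111 left to right):
  rows 0-7 [x1,x2=00]: 11111111  (ones: 8)
  rows 8-15 [x1,x2=01]: 11111111  (ones: 8)
  rows 16-23 [x1,x2=10]: 00000000  (ones: 0)
  rows 24-31 [x1,x2=11]: 00000000  (ones: 0)
Count of 1-rows = 8+8+0+0 = 16

16


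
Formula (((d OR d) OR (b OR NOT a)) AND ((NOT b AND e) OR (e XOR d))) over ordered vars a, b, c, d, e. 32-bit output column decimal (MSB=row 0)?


Formula: (((d OR d) OR (b OR NOT a)) AND ((NOT b AND e) OR (e XOR d))) over a, b, c, d, e (32 rows)
Evaluate each row (bits = a,b,c,d,e, MSB first):
  row 0 [00000]: (((0 OR 0) OR (0 OR NOT 0)) AND ((NOT 0 AND 0) OR (0 XOR 0))) -> 0
  row 1 [00001]: (((0 OR 0) OR (0 OR NOT 0)) AND ((NOT 0 AND 1) OR (1 XOR 0))) -> 1
  row 2 [00010]: (((1 OR 1) OR (0 OR NOT 0)) AND ((NOT 0 AND 0) OR (0 XOR 1))) -> 1
  row 3 [00011]: (((1 OR 1) OR (0 OR NOT 0)) AND ((NOT 0 AND 1) OR (1 XOR 1))) -> 1
  row 4 [00100]: (((0 OR 0) OR (0 OR NOT 0)) AND ((NOT 0 AND 0) OR (0 XOR 0))) -> 0
  row 5 [00101]: (((0 OR 0) OR (0 OR NOT 0)) AND ((NOT 0 AND 1) OR (1 XOR 0))) -> 1
  row 6 [00110]: (((1 OR 1) OR (0 OR NOT 0)) AND ((NOT 0 AND 0) OR (0 XOR 1))) -> 1
  row 7 [00111]: (((1 OR 1) OR (0 OR NOT 0)) AND ((NOT 0 AND 1) OR (1 XOR 1))) -> 1
  row 8 [01000]: (((0 OR 0) OR (1 OR NOT 0)) AND ((NOT 1 AND 0) OR (0 XOR 0))) -> 0
  row 9 [01001]: (((0 OR 0) OR (1 OR NOT 0)) AND ((NOT 1 AND 1) OR (1 XOR 0))) -> 1
  row 10 [01010]: (((1 OR 1) OR (1 OR NOT 0)) AND ((NOT 1 AND 0) OR (0 XOR 1))) -> 1
  row 11 [01011]: (((1 OR 1) OR (1 OR NOT 0)) AND ((NOT 1 AND 1) OR (1 XOR 1))) -> 0
  row 12 [01100]: (((0 OR 0) OR (1 OR NOT 0)) AND ((NOT 1 AND 0) OR (0 XOR 0))) -> 0
  row 13 [01101]: (((0 OR 0) OR (1 OR NOT 0)) AND ((NOT 1 AND 1) OR (1 XOR 0))) -> 1
  row 14 [01110]: (((1 OR 1) OR (1 OR NOT 0)) AND ((NOT 1 AND 0) OR (0 XOR 1))) -> 1
  row 15 [01111]: (((1 OR 1) OR (1 OR NOT 0)) AND ((NOT 1 AND 1) OR (1 XOR 1))) -> 0
  row 16 [10000]: (((0 OR 0) OR (0 OR NOT 1)) AND ((NOT 0 AND 0) OR (0 XOR 0))) -> 0
  row 17 [10001]: (((0 OR 0) OR (0 OR NOT 1)) AND ((NOT 0 AND 1) OR (1 XOR 0))) -> 0
  row 18 [10010]: (((1 OR 1) OR (0 OR NOT 1)) AND ((NOT 0 AND 0) OR (0 XOR 1))) -> 1
  row 19 [10011]: (((1 OR 1) OR (0 OR NOT 1)) AND ((NOT 0 AND 1) OR (1 XOR 1))) -> 1
  row 20 [10100]: (((0 OR 0) OR (0 OR NOT 1)) AND ((NOT 0 AND 0) OR (0 XOR 0))) -> 0
  row 21 [10101]: (((0 OR 0) OR (0 OR NOT 1)) AND ((NOT 0 AND 1) OR (1 XOR 0))) -> 0
  row 22 [10110]: (((1 OR 1) OR (0 OR NOT 1)) AND ((NOT 0 AND 0) OR (0 XOR 1))) -> 1
  row 23 [10111]: (((1 OR 1) OR (0 OR NOT 1)) AND ((NOT 0 AND 1) OR (1 XOR 1))) -> 1
  row 24 [11000]: (((0 OR 0) OR (1 OR NOT 1)) AND ((NOT 1 AND 0) OR (0 XOR 0))) -> 0
  row 25 [11001]: (((0 OR 0) OR (1 OR NOT 1)) AND ((NOT 1 AND 1) OR (1 XOR 0))) -> 1
  row 26 [11010]: (((1 OR 1) OR (1 OR NOT 1)) AND ((NOT 1 AND 0) OR (0 XOR 1))) -> 1
  row 27 [11011]: (((1 OR 1) OR (1 OR NOT 1)) AND ((NOT 1 AND 1) OR (1 XOR 1))) -> 0
  row 28 [11100]: (((0 OR 0) OR (1 OR NOT 1)) AND ((NOT 1 AND 0) OR (0 XOR 0))) -> 0
  row 29 [11101]: (((0 OR 0) OR (1 OR NOT 1)) AND ((NOT 1 AND 1) OR (1 XOR 0))) -> 1
  row 30 [11110]: (((1 OR 1) OR (1 OR NOT 1)) AND ((NOT 1 AND 0) OR (0 XOR 1))) -> 1
  row 31 [11111]: (((1 OR 1) OR (1 OR NOT 1)) AND ((NOT 1 AND 1) OR (1 XOR 1))) -> 0
Full result column, 4 rows per line (a,b,c fixed per line; d,e runs 00..11 left to right):
  rows 0-3 [a,b,c=000]: 0111  = hex 7
  rows 4-7 [a,b,c=001]: 0111  = hex 7
  rows 8-11 [a,b,c=010]: 0110  = hex 6
  rows 12-15 [a,b,c=011]: 0110  = hex 6
  rows 16-19 [a,b,c=100]: 0011  = hex 3
  rows 20-23 [a,b,c=101]: 0011  = hex 3
  rows 24-27 [a,b,c=110]: 0110  = hex 6
  rows 28-31 [a,b,c=111]: 0110  = hex 6
Output column (row 0 .. row 31) = 01110111011001100011001101100110
Output column grouped in 4s = 0111 0111 0110 0110 0011 0011 0110 0110 = 0x77663366
Convert to decimal digit by digit (value = value*16 + digit):
  7 -> 7
  7*16 + 7 = 119
  119*16 + 6 = 1910
  1910*16 + 6 = 30566
  30566*16 + 3 = 489059
  489059*16 + 3 = 7824947
  7824947*16 + 6 = 125199158
  125199158*16 + 6 = 2003186534
Decimal = 2003186534

2003186534


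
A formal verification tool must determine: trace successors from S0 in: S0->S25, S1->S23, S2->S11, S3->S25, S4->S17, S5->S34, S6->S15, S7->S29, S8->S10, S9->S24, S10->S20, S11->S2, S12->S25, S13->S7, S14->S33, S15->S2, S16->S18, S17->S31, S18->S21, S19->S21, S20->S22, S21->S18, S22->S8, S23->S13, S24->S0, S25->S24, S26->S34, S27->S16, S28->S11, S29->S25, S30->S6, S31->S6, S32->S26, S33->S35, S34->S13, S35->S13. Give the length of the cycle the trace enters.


Trace from S0 until a state repeats:
  S0 -> S25 -> S24 -> S0
S0 first seen at step 0, revisited at step 3.
Cycle length = 3 - 0 = 3

3


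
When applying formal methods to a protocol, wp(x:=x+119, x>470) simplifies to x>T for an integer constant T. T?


Formula: wp(x:=E, P) = P[E/x] (substitute E for x in postcondition)
Step 1: Postcondition: x>470
Step 2: Substitute x+119 for x: x+119>470
Step 3: Solve for x: x > 470-119 = 351

351


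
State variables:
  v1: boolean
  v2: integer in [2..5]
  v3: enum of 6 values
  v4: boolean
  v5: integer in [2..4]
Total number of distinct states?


State space = product of domain sizes of all variables.
Domain sizes:
  v1 (boolean): 2
  v2 (integer in [2..5]): 4
  v3 (enum of 6 values): 6
  v4 (boolean): 2
  v5 (integer in [2..4]): 3
Product = 2 * 4 * 6 * 2 * 3 = 288

288


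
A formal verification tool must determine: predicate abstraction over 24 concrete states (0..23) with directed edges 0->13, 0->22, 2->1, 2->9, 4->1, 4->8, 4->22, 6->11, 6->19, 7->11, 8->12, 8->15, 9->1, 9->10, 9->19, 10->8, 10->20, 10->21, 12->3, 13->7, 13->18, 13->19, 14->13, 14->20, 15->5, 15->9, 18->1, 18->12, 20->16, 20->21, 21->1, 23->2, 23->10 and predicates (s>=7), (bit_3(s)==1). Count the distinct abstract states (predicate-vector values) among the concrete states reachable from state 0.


BFS from 0:
Concrete reachable: {0, 1, 3, 7, 11, 12, 13, 18, 19, 22}
Abstract via predicates (s>=7), (bit_3(s)==1):
  (0,0) <- {0, 1, 3}
  (1,0) <- {7, 18, 19, 22}
  (1,1) <- {11, 12, 13}
Distinct abstract states = 3

3


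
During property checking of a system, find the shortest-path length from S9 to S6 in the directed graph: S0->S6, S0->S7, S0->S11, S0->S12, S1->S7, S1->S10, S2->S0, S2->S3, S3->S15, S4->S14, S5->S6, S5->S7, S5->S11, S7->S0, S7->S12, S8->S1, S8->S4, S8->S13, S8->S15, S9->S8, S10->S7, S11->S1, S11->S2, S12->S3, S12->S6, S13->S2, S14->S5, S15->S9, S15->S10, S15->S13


BFS layer-by-layer from S9:
  dist 0: {S9}
  dist 1: {S8}
  dist 2: {S1, S4, S13, S15}
  dist 3: {S2, S7, S10, S14}
  dist 4: {S0, S3, S5, S12}
  dist 5: {S6, S11}
  -> S6 reached at distance 5
Shortest path length = 5

5


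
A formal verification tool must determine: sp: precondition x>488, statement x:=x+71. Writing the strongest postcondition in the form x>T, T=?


Formula: sp(P, x:=E) = exists old_x. (x = E[old_x/x]) AND P[old_x/x] (old_x is the value of x before the assignment; eliminate old_x by solving x = E[old_x/x] for old_x)
Step 1: Precondition P: x>488, i.e. old_x > 488
Step 2: Assignment gives x = old_x + 71, so old_x = x - 71
Step 3: Substitute into P: x - 71 > 488
Step 4: Simplify: x > 488+71 = 559

559


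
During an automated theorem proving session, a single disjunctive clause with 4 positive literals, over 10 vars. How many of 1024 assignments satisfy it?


Step 1: Total=2^10=1024
Step 2: Unsat when all 4 false: 2^6=64
Step 3: Sat=1024-64=960

960


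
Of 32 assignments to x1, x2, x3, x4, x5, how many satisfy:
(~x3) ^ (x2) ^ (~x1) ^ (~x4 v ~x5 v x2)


CNF with 4 clauses over 5 vars (32 assignments).
An assignment satisfies CNF iff every clause has >=1 true literal.
Check each row (bits = x1,x2,x3,x4,x5; clause T/F shown):
  row 0 [00000]: clauses=TFTT -> 0
  row 1 [00001]: clauses=TFTT -> 0
  row 2 [00010]: clauses=TFTT -> 0
  row 3 [00011]: clauses=TFTF -> 0
  row 4 [00100]: clauses=FFTT -> 0
  row 5 [00101]: clauses=FFTT -> 0
  row 6 [00110]: clauses=FFTT -> 0
  row 7 [00111]: clauses=FFTF -> 0
  row 8 [01000]: clauses=TTTT -> 1
  row 9 [01001]: clauses=TTTT -> 1
  row 10 [01010]: clauses=TTTT -> 1
  row 11 [01011]: clauses=TTTT -> 1
  row 12 [01100]: clauses=FTTT -> 0
  row 13 [01101]: clauses=FTTT -> 0
  row 14 [01110]: clauses=FTTT -> 0
  row 15 [01111]: clauses=FTTT -> 0
  row 16 [10000]: clauses=TFFT -> 0
  row 17 [10001]: clauses=TFFT -> 0
  row 18 [10010]: clauses=TFFT -> 0
  row 19 [10011]: clauses=TFFF -> 0
  row 20 [10100]: clauses=FFFT -> 0
  row 21 [10101]: clauses=FFFT -> 0
  row 22 [10110]: clauses=FFFT -> 0
  row 23 [10111]: clauses=FFFF -> 0
  row 24 [11000]: clauses=TTFT -> 0
  row 25 [11001]: clauses=TTFT -> 0
  row 26 [11010]: clauses=TTFT -> 0
  row 27 [11011]: clauses=TTFT -> 0
  row 28 [11100]: clauses=FTFT -> 0
  row 29 [11101]: clauses=FTFT -> 0
  row 30 [11110]: clauses=FTFT -> 0
  row 31 [11111]: clauses=FTFT -> 0
Full result column, 8 rows per line (x1,x2 fixed per line; x3,x4,x5 runs 000..111 left to right):
  rows 0-7 [x1,x2=00]: 00000000  (ones: 0)
  rows 8-15 [x1,x2=01]: 11110000  (ones: 4)
  rows 16-23 [x1,x2=10]: 00000000  (ones: 0)
  rows 24-31 [x1,x2=11]: 00000000  (ones: 0)
Satisfying assignments = 0+4+0+0 = 4

4


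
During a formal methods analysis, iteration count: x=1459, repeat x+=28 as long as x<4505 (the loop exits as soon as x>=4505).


Step 1: x goes from 1459 toward 4505 by 28; the body runs while x<4505, so iterations = ceil((bound-start)/step)
Step 2: Distance=3046
Step 3: ceil(3046/28)=109

109


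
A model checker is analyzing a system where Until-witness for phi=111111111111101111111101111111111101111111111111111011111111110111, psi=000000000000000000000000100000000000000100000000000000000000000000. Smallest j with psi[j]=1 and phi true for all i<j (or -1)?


(phi U psi) at 0: need smallest j with psi[j]=1 and phi[i]=1 for all i in [0,j).
Scan from step 0:
  step 0: phi=1, psi=0 -> continue
  step 1: phi=1, psi=0 -> continue
  step 2: phi=1, psi=0 -> continue
  step 3: phi=1, psi=0 -> continue
  step 13: phi=0 -> phi-prefix broken from here
  step 24: psi=1 but phi already failed -> not a witness
  step 39: psi=1 but phi already failed -> not a witness
  end of trace: no witness -> -1
Witness step = -1

-1


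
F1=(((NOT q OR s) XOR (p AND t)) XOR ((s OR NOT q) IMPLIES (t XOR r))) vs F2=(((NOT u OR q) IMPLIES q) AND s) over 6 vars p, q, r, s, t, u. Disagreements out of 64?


F1 = (((NOT q OR s) XOR (p AND t)) XOR ((s OR NOT q) IMPLIES (t XOR r)))
F2 = (((NOT u OR q) IMPLIES q) AND s)
Evaluate both on each of 64 rows (bits = p,q,r,s,t,u):
  row 0 [000000]: F1=1 F2=0 (differ) -> 1
  row 1 [000001]: F1=1 F2=0 (differ) -> 1
  row 2 [000010]: F1=0 F2=0 -> 0
  row 3 [000011]: F1=0 F2=0 -> 0
  row 4 [000100]: F1=1 F2=0 (differ) -> 1
  (every remaining row is evaluated the same way; all 64 results are listed next)
Full result column, 8 rows per line (p,q,r fixed per line; s,t,u runs 000..111 left to right):
  rows 0-7 [p,q,r=000]: 11001001  (ones: 4)
  rows 8-15 [p,q,r=001]: 00110110  (ones: 4)
  rows 16-23 [p,q,r=010]: 11110011  (ones: 6)
  rows 24-31 [p,q,r=011]: 11111100  (ones: 6)
  rows 32-39 [p,q,r=100]: 11111010  (ones: 6)
  rows 40-47 [p,q,r=101]: 00000101  (ones: 2)
  rows 48-55 [p,q,r=110]: 11000000  (ones: 2)
  rows 56-63 [p,q,r=111]: 11001111  (ones: 6)
Disagreements = 4+4+6+6+6+2+2+6 = 36

36


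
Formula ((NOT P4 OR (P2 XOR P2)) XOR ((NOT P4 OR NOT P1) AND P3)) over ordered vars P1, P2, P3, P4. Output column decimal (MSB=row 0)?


Formula: ((NOT P4 OR (P2 XOR P2)) XOR ((NOT P4 OR NOT P1) AND P3)) over P1, P2, P3, P4 (16 rows)
Evaluate each row (bits = P1,P2,P3,P4, MSB first):
  row 0 [0000]: ((NOT 0 OR (0 XOR 0)) XOR ((NOT 0 OR NOT 0) AND 0)) -> 1
  row 1 [0001]: ((NOT 1 OR (0 XOR 0)) XOR ((NOT 1 OR NOT 0) AND 0)) -> 0
  row 2 [0010]: ((NOT 0 OR (0 XOR 0)) XOR ((NOT 0 OR NOT 0) AND 1)) -> 0
  row 3 [0011]: ((NOT 1 OR (0 XOR 0)) XOR ((NOT 1 OR NOT 0) AND 1)) -> 1
  row 4 [0100]: ((NOT 0 OR (1 XOR 1)) XOR ((NOT 0 OR NOT 0) AND 0)) -> 1
  row 5 [0101]: ((NOT 1 OR (1 XOR 1)) XOR ((NOT 1 OR NOT 0) AND 0)) -> 0
  row 6 [0110]: ((NOT 0 OR (1 XOR 1)) XOR ((NOT 0 OR NOT 0) AND 1)) -> 0
  row 7 [0111]: ((NOT 1 OR (1 XOR 1)) XOR ((NOT 1 OR NOT 0) AND 1)) -> 1
  row 8 [1000]: ((NOT 0 OR (0 XOR 0)) XOR ((NOT 0 OR NOT 1) AND 0)) -> 1
  row 9 [1001]: ((NOT 1 OR (0 XOR 0)) XOR ((NOT 1 OR NOT 1) AND 0)) -> 0
  row 10 [1010]: ((NOT 0 OR (0 XOR 0)) XOR ((NOT 0 OR NOT 1) AND 1)) -> 0
  row 11 [1011]: ((NOT 1 OR (0 XOR 0)) XOR ((NOT 1 OR NOT 1) AND 1)) -> 0
  row 12 [1100]: ((NOT 0 OR (1 XOR 1)) XOR ((NOT 0 OR NOT 1) AND 0)) -> 1
  row 13 [1101]: ((NOT 1 OR (1 XOR 1)) XOR ((NOT 1 OR NOT 1) AND 0)) -> 0
  row 14 [1110]: ((NOT 0 OR (1 XOR 1)) XOR ((NOT 0 OR NOT 1) AND 1)) -> 0
  row 15 [1111]: ((NOT 1 OR (1 XOR 1)) XOR ((NOT 1 OR NOT 1) AND 1)) -> 0
Full result column, 4 rows per line (P1,P2 fixed per line; P3,P4 runs 00..11 left to right):
  rows 0-3 [P1,P2=00]: 1001  = hex 9
  rows 4-7 [P1,P2=01]: 1001  = hex 9
  rows 8-11 [P1,P2=10]: 1000  = hex 8
  rows 12-15 [P1,P2=11]: 1000  = hex 8
Output column (row 0 .. row 15) = 1001100110001000
Output column grouped in 4s = 1001 1001 1000 1000 = 0x9988
Convert to decimal digit by digit (value = value*16 + digit):
  9 -> 9
  9*16 + 9 = 153
  153*16 + 8 = 2456
  2456*16 + 8 = 39304
Decimal = 39304

39304


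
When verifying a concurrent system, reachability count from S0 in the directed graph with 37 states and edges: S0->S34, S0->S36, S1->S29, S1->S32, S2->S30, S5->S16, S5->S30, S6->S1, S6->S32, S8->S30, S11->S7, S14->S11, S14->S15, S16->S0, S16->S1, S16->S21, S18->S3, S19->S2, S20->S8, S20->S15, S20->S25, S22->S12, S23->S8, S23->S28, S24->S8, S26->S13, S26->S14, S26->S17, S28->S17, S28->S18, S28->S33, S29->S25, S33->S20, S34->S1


BFS from S0:
  layer 0: {S0}
  layer 1: {S34, S36}
  layer 2: {S1}
  layer 3: {S29, S32}
  layer 4: {S25}
Reachable set: {S0, S1, S25, S29, S32, S34, S36}
Count = 7

7


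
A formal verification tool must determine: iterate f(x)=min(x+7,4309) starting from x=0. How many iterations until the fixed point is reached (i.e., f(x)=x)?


Step 1: x=0, cap=4309, increment=7
Step 2: x grows by 7 each step until capped at 4309; fixed point is x=4309
Step 3: iterations = ceil(4309/7) = 616

616


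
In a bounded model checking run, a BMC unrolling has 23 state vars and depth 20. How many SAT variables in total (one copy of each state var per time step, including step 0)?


BMC unrolls to depth k, creating one copy of each state var for steps 0..k.
Step count = 20 + 1 = 21 (steps 0 through 20)
Vars per step = 23
Total = 23 * 21 = 483

483


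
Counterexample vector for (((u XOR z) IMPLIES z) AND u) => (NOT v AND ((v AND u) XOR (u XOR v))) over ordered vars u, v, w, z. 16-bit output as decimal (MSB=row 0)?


F1 = (((u XOR z) IMPLIES z) AND u)
F2 = (NOT v AND ((v AND u) XOR (u XOR v)))
Counterexample to F1=>F2 is where F1=1 and F2=0.
Evaluate each row (bits = u,v,w,z, MSB first):
  row 0 [0000]: F1=0 F2=0 -> F1&~F2 -> 0
  row 1 [0001]: F1=0 F2=0 -> F1&~F2 -> 0
  row 2 [0010]: F1=0 F2=0 -> F1&~F2 -> 0
  row 3 [0011]: F1=0 F2=0 -> F1&~F2 -> 0
  row 4 [0100]: F1=0 F2=0 -> F1&~F2 -> 0
  row 5 [0101]: F1=0 F2=0 -> F1&~F2 -> 0
  row 6 [0110]: F1=0 F2=0 -> F1&~F2 -> 0
  row 7 [0111]: F1=0 F2=0 -> F1&~F2 -> 0
  row 8 [1000]: F1=0 F2=1 -> F1&~F2 -> 0
  row 9 [1001]: F1=1 F2=1 -> F1&~F2 -> 0
  row 10 [1010]: F1=0 F2=1 -> F1&~F2 -> 0
  row 11 [1011]: F1=1 F2=1 -> F1&~F2 -> 0
  row 12 [1100]: F1=0 F2=0 -> F1&~F2 -> 0
  row 13 [1101]: F1=1 F2=0 -> F1&~F2 -> 1
  row 14 [1110]: F1=0 F2=0 -> F1&~F2 -> 0
  row 15 [1111]: F1=1 F2=0 -> F1&~F2 -> 1
Full result column, 4 rows per line (u,v fixed per line; w,z runs 00..11 left to right):
  rows 0-3 [u,v=00]: 0000  = hex 0
  rows 4-7 [u,v=01]: 0000  = hex 0
  rows 8-11 [u,v=10]: 0000  = hex 0
  rows 12-15 [u,v=11]: 0101  = hex 5
Counterexample vector (row 0 .. row 15) = 0000000000000101
Output column grouped in 4s = 0000 0000 0000 0101 = 0x0005
Convert to decimal digit by digit (value = value*16 + digit):
  0 -> 0
  0*16 + 0 = 0
  0*16 + 0 = 0
  0*16 + 5 = 5
Decimal = 5

5


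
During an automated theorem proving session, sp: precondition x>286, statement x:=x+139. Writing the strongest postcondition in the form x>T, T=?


Formula: sp(P, x:=E) = exists old_x. (x = E[old_x/x]) AND P[old_x/x] (old_x is the value of x before the assignment; eliminate old_x by solving x = E[old_x/x] for old_x)
Step 1: Precondition P: x>286, i.e. old_x > 286
Step 2: Assignment gives x = old_x + 139, so old_x = x - 139
Step 3: Substitute into P: x - 139 > 286
Step 4: Simplify: x > 286+139 = 425

425


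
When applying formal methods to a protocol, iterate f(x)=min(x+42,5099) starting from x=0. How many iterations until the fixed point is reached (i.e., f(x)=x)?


Step 1: x=0, cap=5099, increment=42
Step 2: x grows by 42 each step until capped at 5099; fixed point is x=5099
Step 3: iterations = ceil(5099/42) = 122

122


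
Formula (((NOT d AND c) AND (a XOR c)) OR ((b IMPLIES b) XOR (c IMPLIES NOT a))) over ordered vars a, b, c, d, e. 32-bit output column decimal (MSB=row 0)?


Formula: (((NOT d AND c) AND (a XOR c)) OR ((b IMPLIES b) XOR (c IMPLIES NOT a))) over a, b, c, d, e (32 rows)
Evaluate each row (bits = a,b,c,d,e, MSB first):
  row 0 [00000]: (((NOT 0 AND 0) AND (0 XOR 0)) OR ((0 IMPLIES 0) XOR (0 IMPLIES NOT 0))) -> 0
  row 1 [00001]: (((NOT 0 AND 0) AND (0 XOR 0)) OR ((0 IMPLIES 0) XOR (0 IMPLIES NOT 0))) -> 0
  row 2 [00010]: (((NOT 1 AND 0) AND (0 XOR 0)) OR ((0 IMPLIES 0) XOR (0 IMPLIES NOT 0))) -> 0
  row 3 [00011]: (((NOT 1 AND 0) AND (0 XOR 0)) OR ((0 IMPLIES 0) XOR (0 IMPLIES NOT 0))) -> 0
  row 4 [00100]: (((NOT 0 AND 1) AND (0 XOR 1)) OR ((0 IMPLIES 0) XOR (1 IMPLIES NOT 0))) -> 1
  row 5 [00101]: (((NOT 0 AND 1) AND (0 XOR 1)) OR ((0 IMPLIES 0) XOR (1 IMPLIES NOT 0))) -> 1
  row 6 [00110]: (((NOT 1 AND 1) AND (0 XOR 1)) OR ((0 IMPLIES 0) XOR (1 IMPLIES NOT 0))) -> 0
  row 7 [00111]: (((NOT 1 AND 1) AND (0 XOR 1)) OR ((0 IMPLIES 0) XOR (1 IMPLIES NOT 0))) -> 0
  row 8 [01000]: (((NOT 0 AND 0) AND (0 XOR 0)) OR ((1 IMPLIES 1) XOR (0 IMPLIES NOT 0))) -> 0
  row 9 [01001]: (((NOT 0 AND 0) AND (0 XOR 0)) OR ((1 IMPLIES 1) XOR (0 IMPLIES NOT 0))) -> 0
  row 10 [01010]: (((NOT 1 AND 0) AND (0 XOR 0)) OR ((1 IMPLIES 1) XOR (0 IMPLIES NOT 0))) -> 0
  row 11 [01011]: (((NOT 1 AND 0) AND (0 XOR 0)) OR ((1 IMPLIES 1) XOR (0 IMPLIES NOT 0))) -> 0
  row 12 [01100]: (((NOT 0 AND 1) AND (0 XOR 1)) OR ((1 IMPLIES 1) XOR (1 IMPLIES NOT 0))) -> 1
  row 13 [01101]: (((NOT 0 AND 1) AND (0 XOR 1)) OR ((1 IMPLIES 1) XOR (1 IMPLIES NOT 0))) -> 1
  row 14 [01110]: (((NOT 1 AND 1) AND (0 XOR 1)) OR ((1 IMPLIES 1) XOR (1 IMPLIES NOT 0))) -> 0
  row 15 [01111]: (((NOT 1 AND 1) AND (0 XOR 1)) OR ((1 IMPLIES 1) XOR (1 IMPLIES NOT 0))) -> 0
  row 16 [10000]: (((NOT 0 AND 0) AND (1 XOR 0)) OR ((0 IMPLIES 0) XOR (0 IMPLIES NOT 1))) -> 0
  row 17 [10001]: (((NOT 0 AND 0) AND (1 XOR 0)) OR ((0 IMPLIES 0) XOR (0 IMPLIES NOT 1))) -> 0
  row 18 [10010]: (((NOT 1 AND 0) AND (1 XOR 0)) OR ((0 IMPLIES 0) XOR (0 IMPLIES NOT 1))) -> 0
  row 19 [10011]: (((NOT 1 AND 0) AND (1 XOR 0)) OR ((0 IMPLIES 0) XOR (0 IMPLIES NOT 1))) -> 0
  row 20 [10100]: (((NOT 0 AND 1) AND (1 XOR 1)) OR ((0 IMPLIES 0) XOR (1 IMPLIES NOT 1))) -> 1
  row 21 [10101]: (((NOT 0 AND 1) AND (1 XOR 1)) OR ((0 IMPLIES 0) XOR (1 IMPLIES NOT 1))) -> 1
  row 22 [10110]: (((NOT 1 AND 1) AND (1 XOR 1)) OR ((0 IMPLIES 0) XOR (1 IMPLIES NOT 1))) -> 1
  row 23 [10111]: (((NOT 1 AND 1) AND (1 XOR 1)) OR ((0 IMPLIES 0) XOR (1 IMPLIES NOT 1))) -> 1
  row 24 [11000]: (((NOT 0 AND 0) AND (1 XOR 0)) OR ((1 IMPLIES 1) XOR (0 IMPLIES NOT 1))) -> 0
  row 25 [11001]: (((NOT 0 AND 0) AND (1 XOR 0)) OR ((1 IMPLIES 1) XOR (0 IMPLIES NOT 1))) -> 0
  row 26 [11010]: (((NOT 1 AND 0) AND (1 XOR 0)) OR ((1 IMPLIES 1) XOR (0 IMPLIES NOT 1))) -> 0
  row 27 [11011]: (((NOT 1 AND 0) AND (1 XOR 0)) OR ((1 IMPLIES 1) XOR (0 IMPLIES NOT 1))) -> 0
  row 28 [11100]: (((NOT 0 AND 1) AND (1 XOR 1)) OR ((1 IMPLIES 1) XOR (1 IMPLIES NOT 1))) -> 1
  row 29 [11101]: (((NOT 0 AND 1) AND (1 XOR 1)) OR ((1 IMPLIES 1) XOR (1 IMPLIES NOT 1))) -> 1
  row 30 [11110]: (((NOT 1 AND 1) AND (1 XOR 1)) OR ((1 IMPLIES 1) XOR (1 IMPLIES NOT 1))) -> 1
  row 31 [11111]: (((NOT 1 AND 1) AND (1 XOR 1)) OR ((1 IMPLIES 1) XOR (1 IMPLIES NOT 1))) -> 1
Full result column, 4 rows per line (a,b,c fixed per line; d,e runs 00..11 left to right):
  rows 0-3 [a,b,c=000]: 0000  = hex 0
  rows 4-7 [a,b,c=001]: 1100  = hex C
  rows 8-11 [a,b,c=010]: 0000  = hex 0
  rows 12-15 [a,b,c=011]: 1100  = hex C
  rows 16-19 [a,b,c=100]: 0000  = hex 0
  rows 20-23 [a,b,c=101]: 1111  = hex F
  rows 24-27 [a,b,c=110]: 0000  = hex 0
  rows 28-31 [a,b,c=111]: 1111  = hex F
Output column (row 0 .. row 31) = 00001100000011000000111100001111
Output column grouped in 4s = 0000 1100 0000 1100 0000 1111 0000 1111 = 0x0C0C0F0F
Convert to decimal digit by digit (value = value*16 + digit):
  0 -> 0
  0*16 + 12 (C) = 12
  12*16 + 0 = 192
  192*16 + 12 (C) = 3084
  3084*16 + 0 = 49344
  49344*16 + 15 (F) = 789519
  789519*16 + 0 = 12632304
  12632304*16 + 15 (F) = 202116879
Decimal = 202116879

202116879


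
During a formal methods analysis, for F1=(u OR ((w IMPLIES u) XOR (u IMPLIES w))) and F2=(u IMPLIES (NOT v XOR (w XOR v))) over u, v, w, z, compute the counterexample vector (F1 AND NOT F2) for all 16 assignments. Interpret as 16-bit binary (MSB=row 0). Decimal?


F1 = (u OR ((w IMPLIES u) XOR (u IMPLIES w)))
F2 = (u IMPLIES (NOT v XOR (w XOR v)))
Counterexample to F1=>F2 is where F1=1 and F2=0.
Evaluate each row (bits = u,v,w,z, MSB first):
  row 0 [0000]: F1=0 F2=1 -> F1&~F2 -> 0
  row 1 [0001]: F1=0 F2=1 -> F1&~F2 -> 0
  row 2 [0010]: F1=1 F2=1 -> F1&~F2 -> 0
  row 3 [0011]: F1=1 F2=1 -> F1&~F2 -> 0
  row 4 [0100]: F1=0 F2=1 -> F1&~F2 -> 0
  row 5 [0101]: F1=0 F2=1 -> F1&~F2 -> 0
  row 6 [0110]: F1=1 F2=1 -> F1&~F2 -> 0
  row 7 [0111]: F1=1 F2=1 -> F1&~F2 -> 0
  row 8 [1000]: F1=1 F2=1 -> F1&~F2 -> 0
  row 9 [1001]: F1=1 F2=1 -> F1&~F2 -> 0
  row 10 [1010]: F1=1 F2=0 -> F1&~F2 -> 1
  row 11 [1011]: F1=1 F2=0 -> F1&~F2 -> 1
  row 12 [1100]: F1=1 F2=1 -> F1&~F2 -> 0
  row 13 [1101]: F1=1 F2=1 -> F1&~F2 -> 0
  row 14 [1110]: F1=1 F2=0 -> F1&~F2 -> 1
  row 15 [1111]: F1=1 F2=0 -> F1&~F2 -> 1
Full result column, 4 rows per line (u,v fixed per line; w,z runs 00..11 left to right):
  rows 0-3 [u,v=00]: 0000  = hex 0
  rows 4-7 [u,v=01]: 0000  = hex 0
  rows 8-11 [u,v=10]: 0011  = hex 3
  rows 12-15 [u,v=11]: 0011  = hex 3
Counterexample vector (row 0 .. row 15) = 0000000000110011
Output column grouped in 4s = 0000 0000 0011 0011 = 0x0033
Convert to decimal digit by digit (value = value*16 + digit):
  0 -> 0
  0*16 + 0 = 0
  0*16 + 3 = 3
  3*16 + 3 = 51
Decimal = 51

51


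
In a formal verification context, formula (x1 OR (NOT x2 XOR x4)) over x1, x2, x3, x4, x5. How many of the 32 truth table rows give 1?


Formula: (x1 OR (NOT x2 XOR x4)) over 5 vars (32 rows)
Evaluate each row (x1, x2, x3, x4, x5 as bits, MSB first):
  row 0 [00000]: (0 OR (NOT 0 XOR 0)) -> 1
  row 1 [00001]: (0 OR (NOT 0 XOR 0)) -> 1
  row 2 [00010]: (0 OR (NOT 0 XOR 1)) -> 0
  row 3 [00011]: (0 OR (NOT 0 XOR 1)) -> 0
  row 4 [00100]: (0 OR (NOT 0 XOR 0)) -> 1
  row 5 [00101]: (0 OR (NOT 0 XOR 0)) -> 1
  row 6 [00110]: (0 OR (NOT 0 XOR 1)) -> 0
  row 7 [00111]: (0 OR (NOT 0 XOR 1)) -> 0
  row 8 [01000]: (0 OR (NOT 1 XOR 0)) -> 0
  row 9 [01001]: (0 OR (NOT 1 XOR 0)) -> 0
  row 10 [01010]: (0 OR (NOT 1 XOR 1)) -> 1
  row 11 [01011]: (0 OR (NOT 1 XOR 1)) -> 1
  row 12 [01100]: (0 OR (NOT 1 XOR 0)) -> 0
  row 13 [01101]: (0 OR (NOT 1 XOR 0)) -> 0
  row 14 [01110]: (0 OR (NOT 1 XOR 1)) -> 1
  row 15 [01111]: (0 OR (NOT 1 XOR 1)) -> 1
  row 16 [10000]: (1 OR (NOT 0 XOR 0)) -> 1
  row 17 [10001]: (1 OR (NOT 0 XOR 0)) -> 1
  row 18 [10010]: (1 OR (NOT 0 XOR 1)) -> 1
  row 19 [10011]: (1 OR (NOT 0 XOR 1)) -> 1
  row 20 [10100]: (1 OR (NOT 0 XOR 0)) -> 1
  row 21 [10101]: (1 OR (NOT 0 XOR 0)) -> 1
  row 22 [10110]: (1 OR (NOT 0 XOR 1)) -> 1
  row 23 [10111]: (1 OR (NOT 0 XOR 1)) -> 1
  row 24 [11000]: (1 OR (NOT 1 XOR 0)) -> 1
  row 25 [11001]: (1 OR (NOT 1 XOR 0)) -> 1
  row 26 [11010]: (1 OR (NOT 1 XOR 1)) -> 1
  row 27 [11011]: (1 OR (NOT 1 XOR 1)) -> 1
  row 28 [11100]: (1 OR (NOT 1 XOR 0)) -> 1
  row 29 [11101]: (1 OR (NOT 1 XOR 0)) -> 1
  row 30 [11110]: (1 OR (NOT 1 XOR 1)) -> 1
  row 31 [11111]: (1 OR (NOT 1 XOR 1)) -> 1
Full result column, 8 rows per line (x1,x2 fixed per line; x3,x4,x5 runs 000..111 left to right):
  rows 0-7 [x1,x2=00]: 11001100  (ones: 4)
  rows 8-15 [x1,x2=01]: 00110011  (ones: 4)
  rows 16-23 [x1,x2=10]: 11111111  (ones: 8)
  rows 24-31 [x1,x2=11]: 11111111  (ones: 8)
Count of 1-rows = 4+4+8+8 = 24

24


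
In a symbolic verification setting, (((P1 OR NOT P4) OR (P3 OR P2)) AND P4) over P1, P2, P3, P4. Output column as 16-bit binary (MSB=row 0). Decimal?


Formula: (((P1 OR NOT P4) OR (P3 OR P2)) AND P4) over P1, P2, P3, P4 (16 rows)
Evaluate each row (bits = P1,P2,P3,P4, MSB first):
  row 0 [0000]: (((0 OR NOT 0) OR (0 OR 0)) AND 0) -> 0
  row 1 [0001]: (((0 OR NOT 1) OR (0 OR 0)) AND 1) -> 0
  row 2 [0010]: (((0 OR NOT 0) OR (1 OR 0)) AND 0) -> 0
  row 3 [0011]: (((0 OR NOT 1) OR (1 OR 0)) AND 1) -> 1
  row 4 [0100]: (((0 OR NOT 0) OR (0 OR 1)) AND 0) -> 0
  row 5 [0101]: (((0 OR NOT 1) OR (0 OR 1)) AND 1) -> 1
  row 6 [0110]: (((0 OR NOT 0) OR (1 OR 1)) AND 0) -> 0
  row 7 [0111]: (((0 OR NOT 1) OR (1 OR 1)) AND 1) -> 1
  row 8 [1000]: (((1 OR NOT 0) OR (0 OR 0)) AND 0) -> 0
  row 9 [1001]: (((1 OR NOT 1) OR (0 OR 0)) AND 1) -> 1
  row 10 [1010]: (((1 OR NOT 0) OR (1 OR 0)) AND 0) -> 0
  row 11 [1011]: (((1 OR NOT 1) OR (1 OR 0)) AND 1) -> 1
  row 12 [1100]: (((1 OR NOT 0) OR (0 OR 1)) AND 0) -> 0
  row 13 [1101]: (((1 OR NOT 1) OR (0 OR 1)) AND 1) -> 1
  row 14 [1110]: (((1 OR NOT 0) OR (1 OR 1)) AND 0) -> 0
  row 15 [1111]: (((1 OR NOT 1) OR (1 OR 1)) AND 1) -> 1
Full result column, 4 rows per line (P1,P2 fixed per line; P3,P4 runs 00..11 left to right):
  rows 0-3 [P1,P2=00]: 0001  = hex 1
  rows 4-7 [P1,P2=01]: 0101  = hex 5
  rows 8-11 [P1,P2=10]: 0101  = hex 5
  rows 12-15 [P1,P2=11]: 0101  = hex 5
Output column (row 0 .. row 15) = 0001010101010101
Output column grouped in 4s = 0001 0101 0101 0101 = 0x1555
Convert to decimal digit by digit (value = value*16 + digit):
  1 -> 1
  1*16 + 5 = 21
  21*16 + 5 = 341
  341*16 + 5 = 5461
Decimal = 5461

5461


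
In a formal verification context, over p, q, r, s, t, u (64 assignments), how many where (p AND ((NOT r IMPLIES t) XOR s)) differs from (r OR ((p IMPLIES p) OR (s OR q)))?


F1 = (p AND ((NOT r IMPLIES t) XOR s))
F2 = (r OR ((p IMPLIES p) OR (s OR q)))
Evaluate both on each of 64 rows (bits = p,q,r,s,t,u):
  row 0 [000000]: F1=0 F2=1 (differ) -> 1
  row 1 [000001]: F1=0 F2=1 (differ) -> 1
  row 2 [000010]: F1=0 F2=1 (differ) -> 1
  row 3 [000011]: F1=0 F2=1 (differ) -> 1
  row 4 [000100]: F1=0 F2=1 (differ) -> 1
  (every remaining row is evaluated the same way; all 64 results are listed next)
Full result column, 8 rows per line (p,q,r fixed per line; s,t,u runs 000..111 left to right):
  rows 0-7 [p,q,r=000]: 11111111  (ones: 8)
  rows 8-15 [p,q,r=001]: 11111111  (ones: 8)
  rows 16-23 [p,q,r=010]: 11111111  (ones: 8)
  rows 24-31 [p,q,r=011]: 11111111  (ones: 8)
  rows 32-39 [p,q,r=100]: 11000011  (ones: 4)
  rows 40-47 [p,q,r=101]: 00001111  (ones: 4)
  rows 48-55 [p,q,r=110]: 11000011  (ones: 4)
  rows 56-63 [p,q,r=111]: 00001111  (ones: 4)
Disagreements = 8+8+8+8+4+4+4+4 = 48

48


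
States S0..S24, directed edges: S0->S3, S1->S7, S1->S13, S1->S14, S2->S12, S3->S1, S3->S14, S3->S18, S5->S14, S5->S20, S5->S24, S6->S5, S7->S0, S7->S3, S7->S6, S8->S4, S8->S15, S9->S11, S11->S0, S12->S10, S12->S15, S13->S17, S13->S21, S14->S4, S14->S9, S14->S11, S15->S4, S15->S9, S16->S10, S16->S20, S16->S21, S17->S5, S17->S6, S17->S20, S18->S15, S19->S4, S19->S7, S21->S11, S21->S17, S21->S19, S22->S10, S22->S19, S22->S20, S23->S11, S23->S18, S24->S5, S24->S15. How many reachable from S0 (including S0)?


BFS from S0:
  layer 0: {S0}
  layer 1: {S3}
  layer 2: {S1, S14, S18}
  layer 3: {S4, S7, S9, S11, S13, S15}
  layer 4: {S6, S17, S21}
  layer 5: {S5, S19, S20}
  layer 6: {S24}
Reachable set: {S0, S1, S3, S4, S5, S6, S7, S9, S11, S13, S14, S15, S17, S18, S19, S20, S21, S24}
Count = 18

18


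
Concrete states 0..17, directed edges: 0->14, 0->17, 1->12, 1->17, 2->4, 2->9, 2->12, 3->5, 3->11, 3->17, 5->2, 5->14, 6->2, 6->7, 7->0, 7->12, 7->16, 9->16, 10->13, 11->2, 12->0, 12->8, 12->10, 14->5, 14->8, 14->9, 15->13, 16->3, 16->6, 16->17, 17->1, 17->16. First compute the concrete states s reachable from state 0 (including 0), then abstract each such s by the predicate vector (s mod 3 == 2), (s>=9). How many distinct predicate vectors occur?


BFS from 0:
Concrete reachable: {0, 1, 2, 3, 4, 5, 6, 7, 8, 9, 10, 11, 12, 13, 14, 16, 17}
Abstract via predicates (s mod 3 == 2), (s>=9):
  (0,0) <- {0, 1, 3, 4, 6, 7}
  (0,1) <- {9, 10, 12, 13, 16}
  (1,0) <- {2, 5, 8}
  (1,1) <- {11, 14, 17}
Distinct abstract states = 4

4


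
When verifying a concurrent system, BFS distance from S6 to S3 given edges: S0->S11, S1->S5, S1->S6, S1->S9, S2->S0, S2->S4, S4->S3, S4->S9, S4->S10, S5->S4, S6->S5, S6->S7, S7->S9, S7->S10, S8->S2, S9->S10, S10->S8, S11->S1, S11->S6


BFS layer-by-layer from S6:
  dist 0: {S6}
  dist 1: {S5, S7}
  dist 2: {S4, S9, S10}
  dist 3: {S3, S8}
  -> S3 reached at distance 3
Shortest path length = 3

3


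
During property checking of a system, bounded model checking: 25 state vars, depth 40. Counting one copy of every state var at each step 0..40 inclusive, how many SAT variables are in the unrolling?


BMC unrolls to depth k, creating one copy of each state var for steps 0..k.
Step count = 40 + 1 = 41 (steps 0 through 40)
Vars per step = 25
Total = 25 * 41 = 1025

1025


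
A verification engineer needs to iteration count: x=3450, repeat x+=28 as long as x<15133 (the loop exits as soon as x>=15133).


Step 1: x goes from 3450 toward 15133 by 28; the body runs while x<15133, so iterations = ceil((bound-start)/step)
Step 2: Distance=11683
Step 3: ceil(11683/28)=418

418


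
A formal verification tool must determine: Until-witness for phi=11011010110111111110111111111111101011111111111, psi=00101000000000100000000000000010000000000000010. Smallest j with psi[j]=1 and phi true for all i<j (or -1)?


(phi U psi) at 0: need smallest j with psi[j]=1 and phi[i]=1 for all i in [0,j).
Scan from step 0:
  step 0: phi=1, psi=0 -> continue
  step 1: phi=1, psi=0 -> continue
  step 2: psi=1 and phi held for [0,2) -> witness found
Witness step = 2

2


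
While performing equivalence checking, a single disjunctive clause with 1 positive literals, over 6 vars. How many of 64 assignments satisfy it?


Step 1: Total=2^6=64
Step 2: Unsat when all 1 false: 2^5=32
Step 3: Sat=64-32=32

32


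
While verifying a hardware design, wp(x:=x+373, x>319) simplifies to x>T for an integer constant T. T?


Formula: wp(x:=E, P) = P[E/x] (substitute E for x in postcondition)
Step 1: Postcondition: x>319
Step 2: Substitute x+373 for x: x+373>319
Step 3: Solve for x: x > 319-373 = -54

-54


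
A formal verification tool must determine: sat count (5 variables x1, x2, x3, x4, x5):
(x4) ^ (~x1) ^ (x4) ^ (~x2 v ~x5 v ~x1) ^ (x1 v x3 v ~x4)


CNF with 5 clauses over 5 vars (32 assignments).
An assignment satisfies CNF iff every clause has >=1 true literal.
Check each row (bits = x1,x2,x3,x4,x5; clause T/F shown):
  row 0 [00000]: clauses=FTFTT -> 0
  row 1 [00001]: clauses=FTFTT -> 0
  row 2 [00010]: clauses=TTTTF -> 0
  row 3 [00011]: clauses=TTTTF -> 0
  row 4 [00100]: clauses=FTFTT -> 0
  row 5 [00101]: clauses=FTFTT -> 0
  row 6 [00110]: clauses=TTTTT -> 1
  row 7 [00111]: clauses=TTTTT -> 1
  row 8 [01000]: clauses=FTFTT -> 0
  row 9 [01001]: clauses=FTFTT -> 0
  row 10 [01010]: clauses=TTTTF -> 0
  row 11 [01011]: clauses=TTTTF -> 0
  row 12 [01100]: clauses=FTFTT -> 0
  row 13 [01101]: clauses=FTFTT -> 0
  row 14 [01110]: clauses=TTTTT -> 1
  row 15 [01111]: clauses=TTTTT -> 1
  row 16 [10000]: clauses=FFFTT -> 0
  row 17 [10001]: clauses=FFFTT -> 0
  row 18 [10010]: clauses=TFTTT -> 0
  row 19 [10011]: clauses=TFTTT -> 0
  row 20 [10100]: clauses=FFFTT -> 0
  row 21 [10101]: clauses=FFFTT -> 0
  row 22 [10110]: clauses=TFTTT -> 0
  row 23 [10111]: clauses=TFTTT -> 0
  row 24 [11000]: clauses=FFFTT -> 0
  row 25 [11001]: clauses=FFFFT -> 0
  row 26 [11010]: clauses=TFTTT -> 0
  row 27 [11011]: clauses=TFTFT -> 0
  row 28 [11100]: clauses=FFFTT -> 0
  row 29 [11101]: clauses=FFFFT -> 0
  row 30 [11110]: clauses=TFTTT -> 0
  row 31 [11111]: clauses=TFTFT -> 0
Full result column, 8 rows per line (x1,x2 fixed per line; x3,x4,x5 runs 000..111 left to right):
  rows 0-7 [x1,x2=00]: 00000011  (ones: 2)
  rows 8-15 [x1,x2=01]: 00000011  (ones: 2)
  rows 16-23 [x1,x2=10]: 00000000  (ones: 0)
  rows 24-31 [x1,x2=11]: 00000000  (ones: 0)
Satisfying assignments = 2+2+0+0 = 4

4


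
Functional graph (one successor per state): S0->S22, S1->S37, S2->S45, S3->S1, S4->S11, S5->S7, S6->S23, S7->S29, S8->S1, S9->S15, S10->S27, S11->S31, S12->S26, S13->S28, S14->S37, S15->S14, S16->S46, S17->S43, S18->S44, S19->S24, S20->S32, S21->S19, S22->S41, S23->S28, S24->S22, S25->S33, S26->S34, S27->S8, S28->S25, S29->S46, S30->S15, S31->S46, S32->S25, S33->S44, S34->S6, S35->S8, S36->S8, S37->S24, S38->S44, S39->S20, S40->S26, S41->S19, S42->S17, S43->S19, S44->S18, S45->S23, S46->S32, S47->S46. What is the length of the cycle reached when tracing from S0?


Trace from S0 until a state repeats:
  S0 -> S22 -> S41 -> S19 -> S24 -> S22
S22 first seen at step 1, revisited at step 5.
Cycle length = 5 - 1 = 4

4


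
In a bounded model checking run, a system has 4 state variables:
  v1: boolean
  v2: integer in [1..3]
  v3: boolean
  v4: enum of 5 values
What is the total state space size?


State space = product of domain sizes of all variables.
Domain sizes:
  v1 (boolean): 2
  v2 (integer in [1..3]): 3
  v3 (boolean): 2
  v4 (enum of 5 values): 5
Product = 2 * 3 * 2 * 5 = 60

60


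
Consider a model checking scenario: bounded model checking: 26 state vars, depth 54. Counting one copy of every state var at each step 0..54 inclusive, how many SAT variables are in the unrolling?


BMC unrolls to depth k, creating one copy of each state var for steps 0..k.
Step count = 54 + 1 = 55 (steps 0 through 54)
Vars per step = 26
Total = 26 * 55 = 1430

1430


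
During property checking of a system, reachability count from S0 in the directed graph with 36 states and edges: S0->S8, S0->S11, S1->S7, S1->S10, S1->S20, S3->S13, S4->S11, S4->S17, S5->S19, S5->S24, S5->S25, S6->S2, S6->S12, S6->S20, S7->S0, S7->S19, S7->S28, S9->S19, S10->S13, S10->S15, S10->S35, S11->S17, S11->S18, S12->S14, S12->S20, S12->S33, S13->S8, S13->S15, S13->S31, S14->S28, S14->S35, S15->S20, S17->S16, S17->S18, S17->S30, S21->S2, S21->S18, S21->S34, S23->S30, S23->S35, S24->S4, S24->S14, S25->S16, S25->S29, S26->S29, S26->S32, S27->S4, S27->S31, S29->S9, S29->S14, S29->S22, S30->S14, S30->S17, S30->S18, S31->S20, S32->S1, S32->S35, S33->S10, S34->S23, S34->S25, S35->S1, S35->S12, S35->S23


BFS from S0:
  layer 0: {S0}
  layer 1: {S8, S11}
  layer 2: {S17, S18}
  layer 3: {S16, S30}
  layer 4: {S14}
  layer 5: {S28, S35}
  layer 6: {S1, S12, S23}
  layer 7: {S7, S10, S20, S33}
  layer 8: {S13, S15, S19}
  layer 9: {S31}
Reachable set: {S0, S1, S7, S8, S10, S11, S12, S13, S14, S15, S16, S17, S18, S19, S20, S23, S28, S30, S31, S33, S35}
Count = 21

21


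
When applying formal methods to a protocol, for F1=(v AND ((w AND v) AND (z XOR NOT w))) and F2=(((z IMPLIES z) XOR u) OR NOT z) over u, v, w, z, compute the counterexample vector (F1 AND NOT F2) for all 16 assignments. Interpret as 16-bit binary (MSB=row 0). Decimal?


F1 = (v AND ((w AND v) AND (z XOR NOT w)))
F2 = (((z IMPLIES z) XOR u) OR NOT z)
Counterexample to F1=>F2 is where F1=1 and F2=0.
Evaluate each row (bits = u,v,w,z, MSB first):
  row 0 [0000]: F1=0 F2=1 -> F1&~F2 -> 0
  row 1 [0001]: F1=0 F2=1 -> F1&~F2 -> 0
  row 2 [0010]: F1=0 F2=1 -> F1&~F2 -> 0
  row 3 [0011]: F1=0 F2=1 -> F1&~F2 -> 0
  row 4 [0100]: F1=0 F2=1 -> F1&~F2 -> 0
  row 5 [0101]: F1=0 F2=1 -> F1&~F2 -> 0
  row 6 [0110]: F1=0 F2=1 -> F1&~F2 -> 0
  row 7 [0111]: F1=1 F2=1 -> F1&~F2 -> 0
  row 8 [1000]: F1=0 F2=1 -> F1&~F2 -> 0
  row 9 [1001]: F1=0 F2=0 -> F1&~F2 -> 0
  row 10 [1010]: F1=0 F2=1 -> F1&~F2 -> 0
  row 11 [1011]: F1=0 F2=0 -> F1&~F2 -> 0
  row 12 [1100]: F1=0 F2=1 -> F1&~F2 -> 0
  row 13 [1101]: F1=0 F2=0 -> F1&~F2 -> 0
  row 14 [1110]: F1=0 F2=1 -> F1&~F2 -> 0
  row 15 [1111]: F1=1 F2=0 -> F1&~F2 -> 1
Full result column, 4 rows per line (u,v fixed per line; w,z runs 00..11 left to right):
  rows 0-3 [u,v=00]: 0000  = hex 0
  rows 4-7 [u,v=01]: 0000  = hex 0
  rows 8-11 [u,v=10]: 0000  = hex 0
  rows 12-15 [u,v=11]: 0001  = hex 1
Counterexample vector (row 0 .. row 15) = 0000000000000001
Output column grouped in 4s = 0000 0000 0000 0001 = 0x0001
Convert to decimal digit by digit (value = value*16 + digit):
  0 -> 0
  0*16 + 0 = 0
  0*16 + 0 = 0
  0*16 + 1 = 1
Decimal = 1

1


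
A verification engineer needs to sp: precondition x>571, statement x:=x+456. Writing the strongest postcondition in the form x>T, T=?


Formula: sp(P, x:=E) = exists old_x. (x = E[old_x/x]) AND P[old_x/x] (old_x is the value of x before the assignment; eliminate old_x by solving x = E[old_x/x] for old_x)
Step 1: Precondition P: x>571, i.e. old_x > 571
Step 2: Assignment gives x = old_x + 456, so old_x = x - 456
Step 3: Substitute into P: x - 456 > 571
Step 4: Simplify: x > 571+456 = 1027

1027


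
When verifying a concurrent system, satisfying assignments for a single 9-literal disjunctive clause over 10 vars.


Step 1: Total=2^10=1024
Step 2: Unsat when all 9 false: 2^1=2
Step 3: Sat=1024-2=1022

1022


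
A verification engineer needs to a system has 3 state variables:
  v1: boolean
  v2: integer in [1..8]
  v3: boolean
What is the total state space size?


State space = product of domain sizes of all variables.
Domain sizes:
  v1 (boolean): 2
  v2 (integer in [1..8]): 8
  v3 (boolean): 2
Product = 2 * 8 * 2 = 32

32


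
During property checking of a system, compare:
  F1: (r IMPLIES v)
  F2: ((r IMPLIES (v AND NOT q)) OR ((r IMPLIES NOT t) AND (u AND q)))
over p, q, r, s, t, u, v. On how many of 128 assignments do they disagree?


F1 = (r IMPLIES v)
F2 = ((r IMPLIES (v AND NOT q)) OR ((r IMPLIES NOT t) AND (u AND q)))
Evaluate both on each of 128 rows (bits = p,q,r,s,t,u,v):
  row 0 [0000000]: F1=1 F2=1 -> 0
  row 1 [0000001]: F1=1 F2=1 -> 0
  row 2 [0000010]: F1=1 F2=1 -> 0
  row 3 [0000011]: F1=1 F2=1 -> 0
  row 4 [0000100]: F1=1 F2=1 -> 0
  (every remaining row is evaluated the same way; all 128 results are listed next)
Full result column, 8 rows per line (p,q,r,s fixed per line; t,u,v runs 000..111 left to right):
  rows 0-7 [p,q,r,s=0000]: 00000000  (ones: 0)
  rows 8-15 [p,q,r,s=0001]: 00000000  (ones: 0)
  rows 16-23 [p,q,r,s=0010]: 00000000  (ones: 0)
  rows 24-31 [p,q,r,s=0011]: 00000000  (ones: 0)
  rows 32-39 [p,q,r,s=0100]: 00000000  (ones: 0)
  rows 40-47 [p,q,r,s=0101]: 00000000  (ones: 0)
  rows 48-55 [p,q,r,s=0110]: 01100101  (ones: 4)
  rows 56-63 [p,q,r,s=0111]: 01100101  (ones: 4)
  rows 64-71 [p,q,r,s=1000]: 00000000  (ones: 0)
  rows 72-79 [p,q,r,s=1001]: 00000000  (ones: 0)
  rows 80-87 [p,q,r,s=1010]: 00000000  (ones: 0)
  rows 88-95 [p,q,r,s=1011]: 00000000  (ones: 0)
  rows 96-103 [p,q,r,s=1100]: 00000000  (ones: 0)
  rows 104-111 [p,q,r,s=1101]: 00000000  (ones: 0)
  rows 112-119 [p,q,r,s=1110]: 01100101  (ones: 4)
  rows 120-127 [p,q,r,s=1111]: 01100101  (ones: 4)
Disagreements = 0+0+0+0+0+0+4+4+0+0+0+0+0+0+4+4 = 16

16
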